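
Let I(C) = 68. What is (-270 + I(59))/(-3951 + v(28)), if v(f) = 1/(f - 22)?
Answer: 1212/23705 ≈ 0.051128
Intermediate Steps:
v(f) = 1/(-22 + f)
(-270 + I(59))/(-3951 + v(28)) = (-270 + 68)/(-3951 + 1/(-22 + 28)) = -202/(-3951 + 1/6) = -202/(-23705/6) = -202*(-6/23705) = 1212/23705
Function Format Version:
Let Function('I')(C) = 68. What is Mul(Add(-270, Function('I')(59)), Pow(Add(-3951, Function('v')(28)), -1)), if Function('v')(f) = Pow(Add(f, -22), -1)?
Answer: Rational(1212, 23705) ≈ 0.051128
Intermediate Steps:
Function('v')(f) = Pow(Add(-22, f), -1)
Mul(Add(-270, Function('I')(59)), Pow(Add(-3951, Function('v')(28)), -1)) = Mul(Add(-270, 68), Pow(Add(-3951, Pow(Add(-22, 28), -1)), -1)) = Mul(-202, Pow(Add(-3951, Pow(6, -1)), -1)) = Mul(-202, Pow(Add(-3951, Rational(1, 6)), -1)) = Mul(-202, Pow(Rational(-23705, 6), -1)) = Mul(-202, Rational(-6, 23705)) = Rational(1212, 23705)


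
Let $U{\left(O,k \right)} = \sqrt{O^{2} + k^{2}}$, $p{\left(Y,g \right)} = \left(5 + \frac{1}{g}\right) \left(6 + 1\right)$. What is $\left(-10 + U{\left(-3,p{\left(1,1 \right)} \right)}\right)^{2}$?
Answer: $1873 - 60 \sqrt{197} \approx 1030.9$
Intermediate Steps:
$p{\left(Y,g \right)} = 35 + \frac{7}{g}$ ($p{\left(Y,g \right)} = \left(5 + \frac{1}{g}\right) 7 = 35 + \frac{7}{g}$)
$\left(-10 + U{\left(-3,p{\left(1,1 \right)} \right)}\right)^{2} = \left(-10 + \sqrt{\left(-3\right)^{2} + \left(35 + \frac{7}{1}\right)^{2}}\right)^{2} = \left(-10 + \sqrt{9 + \left(35 + 7 \cdot 1\right)^{2}}\right)^{2} = \left(-10 + \sqrt{9 + \left(35 + 7\right)^{2}}\right)^{2} = \left(-10 + \sqrt{9 + 42^{2}}\right)^{2} = \left(-10 + \sqrt{9 + 1764}\right)^{2} = \left(-10 + \sqrt{1773}\right)^{2} = \left(-10 + 3 \sqrt{197}\right)^{2}$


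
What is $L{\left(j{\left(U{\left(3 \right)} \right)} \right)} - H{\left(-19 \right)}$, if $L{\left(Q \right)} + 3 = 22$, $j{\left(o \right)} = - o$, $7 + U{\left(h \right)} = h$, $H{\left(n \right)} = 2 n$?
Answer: $57$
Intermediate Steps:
$U{\left(h \right)} = -7 + h$
$L{\left(Q \right)} = 19$ ($L{\left(Q \right)} = -3 + 22 = 19$)
$L{\left(j{\left(U{\left(3 \right)} \right)} \right)} - H{\left(-19 \right)} = 19 - 2 \left(-19\right) = 19 - -38 = 19 + 38 = 57$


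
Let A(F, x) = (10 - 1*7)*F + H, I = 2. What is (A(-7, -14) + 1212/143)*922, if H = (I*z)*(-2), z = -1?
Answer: -1123918/143 ≈ -7859.6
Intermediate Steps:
H = 4 (H = (2*(-1))*(-2) = -2*(-2) = 4)
A(F, x) = 4 + 3*F (A(F, x) = (10 - 1*7)*F + 4 = (10 - 7)*F + 4 = 3*F + 4 = 4 + 3*F)
(A(-7, -14) + 1212/143)*922 = ((4 + 3*(-7)) + 1212/143)*922 = ((4 - 21) + 1212*(1/143))*922 = (-17 + 1212/143)*922 = -1219/143*922 = -1123918/143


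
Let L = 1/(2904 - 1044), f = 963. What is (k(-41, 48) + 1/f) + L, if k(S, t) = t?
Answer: 28659821/597060 ≈ 48.002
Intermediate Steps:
L = 1/1860 ≈ 0.00053763
(k(-41, 48) + 1/f) + L = (48 + 1/963) + 1/1860 = 46225/963 + 1/1860 = 28659821/597060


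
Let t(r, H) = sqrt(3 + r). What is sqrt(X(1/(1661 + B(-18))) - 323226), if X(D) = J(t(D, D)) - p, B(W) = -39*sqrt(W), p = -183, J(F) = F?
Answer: sqrt(-323043 + sqrt((4984 - 351*I*sqrt(2))/(1661 - 117*I*sqrt(2)))) ≈ 0.e-8 + 568.37*I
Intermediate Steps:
X(D) = 183 + sqrt(3 + D) (X(D) = sqrt(3 + D) - 1*(-183) = sqrt(3 + D) + 183 = 183 + sqrt(3 + D))
sqrt(X(1/(1661 + B(-18))) - 323226) = sqrt((183 + sqrt(3 + 1/(1661 - 117*I*sqrt(2)))) - 323226) = sqrt(-323043 + sqrt(3 + 1/(1661 - 117*I*sqrt(2))))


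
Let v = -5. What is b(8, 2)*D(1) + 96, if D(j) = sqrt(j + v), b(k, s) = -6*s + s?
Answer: 96 - 20*I ≈ 96.0 - 20.0*I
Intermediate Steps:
b(k, s) = -5*s
D(j) = sqrt(-5 + j) (D(j) = sqrt(j - 5) = sqrt(-5 + j))
b(8, 2)*D(1) + 96 = (-5*2)*sqrt(-5 + 1) + 96 = -20*I + 96 = 96 - 20*I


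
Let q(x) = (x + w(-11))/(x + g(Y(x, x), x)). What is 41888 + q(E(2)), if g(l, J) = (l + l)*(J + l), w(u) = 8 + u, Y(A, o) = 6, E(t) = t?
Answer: 4105023/98 ≈ 41888.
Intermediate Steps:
g(l, J) = 2*l*(J + l) (g(l, J) = (2*l)*(J + l) = 2*l*(J + l))
q(x) = (-3 + x)/(72 + 13*x) (q(x) = (x + (8 - 11))/(x + 2*6*(x + 6)) = (x - 3)/(x + 2*6*(6 + x)) = (-3 + x)/(x + (72 + 12*x)) = (-3 + x)/(72 + 13*x))
41888 + q(E(2)) = 41888 + (-3 + 2)/(72 + 13*2) = 41888 - 1/(72 + 26) = 41888 - 1/98 = 4105023/98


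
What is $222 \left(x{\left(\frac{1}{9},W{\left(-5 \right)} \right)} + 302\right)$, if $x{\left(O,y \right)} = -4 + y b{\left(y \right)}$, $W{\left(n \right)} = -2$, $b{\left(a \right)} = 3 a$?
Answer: $68820$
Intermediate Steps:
$x{\left(O,y \right)} = -4 + 3 y^{2}$ ($x{\left(O,y \right)} = -4 + y 3 y = -4 + 3 y^{2}$)
$222 \left(x{\left(\frac{1}{9},W{\left(-5 \right)} \right)} + 302\right) = 222 \left(\left(-4 + 3 \left(-2\right)^{2}\right) + 302\right) = 222 \left(\left(-4 + 3 \cdot 4\right) + 302\right) = 222 \left(\left(-4 + 12\right) + 302\right) = 222 \left(8 + 302\right) = 222 \cdot 310 = 68820$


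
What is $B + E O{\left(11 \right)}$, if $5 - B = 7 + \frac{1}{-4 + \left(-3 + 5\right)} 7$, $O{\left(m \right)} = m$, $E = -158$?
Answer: $- \frac{3473}{2} \approx -1736.5$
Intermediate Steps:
$B = \frac{3}{2}$ ($B = 5 - \left(7 + \frac{1}{-4 + \left(-3 + 5\right)} 7\right) = 5 - \left(7 + \frac{1}{-4 + 2} \cdot 7\right) = 5 - \left(7 + \frac{1}{-2} \cdot 7\right) = 5 - \left(7 - \frac{7}{2}\right) = 5 - \frac{7}{2} = \frac{3}{2} \approx 1.5$)
$B + E O{\left(11 \right)} = \frac{3}{2} - 1738 = - \frac{3473}{2}$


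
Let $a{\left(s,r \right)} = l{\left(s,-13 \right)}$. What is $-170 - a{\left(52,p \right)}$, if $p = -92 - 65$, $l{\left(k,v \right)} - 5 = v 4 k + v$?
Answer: $2542$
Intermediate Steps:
$l{\left(k,v \right)} = 5 + v + 4 k v$ ($l{\left(k,v \right)} = 5 + \left(v 4 k + v\right) = 5 + \left(4 v k + v\right) = 5 + \left(4 k v + v\right) = 5 + \left(v + 4 k v\right) = 5 + v + 4 k v$)
$p = -157$
$a{\left(s,r \right)} = -8 - 52 s$ ($a{\left(s,r \right)} = 5 - 13 + 4 s \left(-13\right) = 5 - 13 - 52 s = -8 - 52 s$)
$-170 - a{\left(52,p \right)} = -170 - \left(-8 - 2704\right) = -170 - -2712 = -170 + 2712 = 2542$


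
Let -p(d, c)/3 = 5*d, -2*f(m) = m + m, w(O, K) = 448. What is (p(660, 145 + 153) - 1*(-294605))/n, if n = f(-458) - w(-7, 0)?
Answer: 56941/2 ≈ 28471.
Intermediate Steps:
f(m) = -m (f(m) = -(m + m)/2 = -m)
n = 10 (n = -1*(-458) - 1*448 = 458 - 448 = 10)
p(d, c) = -15*d
(p(660, 145 + 153) - 1*(-294605))/n = (-15*660 - 1*(-294605))/10 = (-9900 + 294605)*(⅒) = 284705*(⅒) = 56941/2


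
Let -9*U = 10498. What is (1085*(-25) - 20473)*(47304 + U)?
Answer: -6588166108/3 ≈ -2.1961e+9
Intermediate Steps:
U = -10498/9 (U = -⅑*10498 = -10498/9 ≈ -1166.4)
(1085*(-25) - 20473)*(47304 + U) = (1085*(-25) - 20473)*(47304 - 10498/9) = (-27125 - 20473)*(415238/9) = -47598*415238/9 = -6588166108/3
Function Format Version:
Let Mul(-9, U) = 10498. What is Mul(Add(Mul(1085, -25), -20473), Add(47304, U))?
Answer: Rational(-6588166108, 3) ≈ -2.1961e+9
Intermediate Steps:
U = Rational(-10498, 9) (U = Mul(Rational(-1, 9), 10498) = Rational(-10498, 9) ≈ -1166.4)
Mul(Add(Mul(1085, -25), -20473), Add(47304, U)) = Mul(Add(Mul(1085, -25), -20473), Add(47304, Rational(-10498, 9))) = Mul(Add(-27125, -20473), Rational(415238, 9)) = Mul(-47598, Rational(415238, 9)) = Rational(-6588166108, 3)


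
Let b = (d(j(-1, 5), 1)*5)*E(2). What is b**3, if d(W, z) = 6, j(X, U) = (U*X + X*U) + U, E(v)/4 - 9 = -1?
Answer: 884736000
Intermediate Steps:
E(v) = 32 (E(v) = 36 + 4*(-1) = 36 - 4 = 32)
j(X, U) = U + 2*U*X (j(X, U) = (U*X + U*X) + U = 2*U*X + U = U + 2*U*X)
b = 960 (b = (6*5)*32 = 30*32 = 960)
b**3 = 960**3 = 884736000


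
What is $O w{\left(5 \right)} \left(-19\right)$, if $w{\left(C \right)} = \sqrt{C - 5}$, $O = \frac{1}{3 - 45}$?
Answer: $0$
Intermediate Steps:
$O = - \frac{1}{42}$ ($O = \frac{1}{-42} = - \frac{1}{42} \approx -0.02381$)
$w{\left(C \right)} = \sqrt{-5 + C}$
$O w{\left(5 \right)} \left(-19\right) = - \frac{\sqrt{-5 + 5}}{42} \left(-19\right) = - \frac{\sqrt{0}}{42} \left(-19\right) = \left(- \frac{1}{42}\right) 0 \left(-19\right) = 0 \left(-19\right) = 0$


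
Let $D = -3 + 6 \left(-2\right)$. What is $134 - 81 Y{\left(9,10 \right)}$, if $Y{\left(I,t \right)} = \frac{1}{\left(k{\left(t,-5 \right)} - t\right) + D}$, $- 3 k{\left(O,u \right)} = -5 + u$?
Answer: $\frac{8953}{65} \approx 137.74$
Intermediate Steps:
$k{\left(O,u \right)} = \frac{5}{3} - \frac{u}{3}$ ($k{\left(O,u \right)} = - \frac{-5 + u}{3} = \frac{5}{3} - \frac{u}{3}$)
$D = -15$ ($D = -3 - 12 = -15$)
$Y{\left(I,t \right)} = \frac{1}{- \frac{35}{3} - t}$ ($Y{\left(I,t \right)} = \frac{1}{\left(\left(\frac{5}{3} - - \frac{5}{3}\right) - t\right) - 15} = \frac{1}{\left(\left(\frac{5}{3} + \frac{5}{3}\right) - t\right) - 15} = \frac{1}{\left(\frac{10}{3} - t\right) - 15} = \frac{1}{- \frac{35}{3} - t}$)
$134 - 81 Y{\left(9,10 \right)} = 134 - 81 \left(- \frac{3}{35 + 3 \cdot 10}\right) = 134 - 81 \left(- \frac{3}{35 + 30}\right) = 134 - 81 \left(- \frac{3}{65}\right) = 134 - 81 \left(\left(-3\right) \frac{1}{65}\right) = 134 - - \frac{243}{65} = 134 + \frac{243}{65} = \frac{8953}{65}$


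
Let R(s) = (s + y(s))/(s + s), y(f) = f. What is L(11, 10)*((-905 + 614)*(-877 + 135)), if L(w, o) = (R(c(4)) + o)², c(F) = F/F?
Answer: 26126562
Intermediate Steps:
c(F) = 1
R(s) = 1 (R(s) = (s + s)/(s + s) = (2*s)/((2*s)) = (2*s)*(1/(2*s)) = 1)
L(w, o) = (1 + o)²
L(11, 10)*((-905 + 614)*(-877 + 135)) = (1 + 10)²*((-905 + 614)*(-877 + 135)) = 11²*(-291*(-742)) = 121*215922 = 26126562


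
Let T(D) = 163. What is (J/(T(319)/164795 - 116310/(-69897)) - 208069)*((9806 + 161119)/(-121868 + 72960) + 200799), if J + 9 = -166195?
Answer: -280142659778610455644189/4531361560484 ≈ -6.1823e+10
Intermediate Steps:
J = -166204 (J = -9 - 166195 = -166204)
(J/(T(319)/164795 - 116310/(-69897)) - 208069)*((9806 + 161119)/(-121868 + 72960) + 200799) = (-166204/(163/164795 - 116310/(-69897)) - 208069)*((9806 + 161119)/(-121868 + 72960) + 200799) = (-166204/(163*(1/164795) - 116310*(-1/69897)) - 208069)*(170925/(-48908) + 200799) = (-166204/(163/164795 + 38770/23299) - 208069)*(170925*(-1/48908) + 200799) = (-166204/277952169/166937335 - 208069)*(-170925/48908 + 200799) = (-166204*166937335/277952169 - 208069)*(9820506567/48908) = (-27745652826340/277952169 - 208069)*(9820506567/48908) = -85578882678001/277952169*9820506567/48908 = -280142659778610455644189/4531361560484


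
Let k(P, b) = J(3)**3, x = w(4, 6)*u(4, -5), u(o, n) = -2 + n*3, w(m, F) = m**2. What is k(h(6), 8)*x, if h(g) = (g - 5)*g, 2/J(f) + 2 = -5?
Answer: 2176/343 ≈ 6.3440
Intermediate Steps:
J(f) = -2/7 (J(f) = 2/(-2 - 5) = 2/(-7) = 2*(-1/7) = -2/7)
u(o, n) = -2 + 3*n
x = -272 (x = 4**2*(-2 + 3*(-5)) = 16*(-2 - 15) = 16*(-17) = -272)
h(g) = g*(-5 + g) (h(g) = (-5 + g)*g = g*(-5 + g))
k(P, b) = -8/343 (k(P, b) = (-2/7)**3 = -8/343)
k(h(6), 8)*x = -8/343*(-272) = 2176/343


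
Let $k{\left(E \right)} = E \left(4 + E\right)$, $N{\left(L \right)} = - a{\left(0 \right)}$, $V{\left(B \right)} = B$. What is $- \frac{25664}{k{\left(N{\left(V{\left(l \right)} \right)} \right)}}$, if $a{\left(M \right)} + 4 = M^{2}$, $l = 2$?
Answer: $-802$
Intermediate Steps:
$a{\left(M \right)} = -4 + M^{2}$
$N{\left(L \right)} = 4$ ($N{\left(L \right)} = - (-4 + 0^{2}) = - (-4 + 0) = \left(-1\right) \left(-4\right) = 4$)
$- \frac{25664}{k{\left(N{\left(V{\left(l \right)} \right)} \right)}} = - \frac{25664}{4 \left(4 + 4\right)} = - \frac{25664}{4 \cdot 8} = - \frac{25664}{32} = \left(-25664\right) \frac{1}{32} = -802$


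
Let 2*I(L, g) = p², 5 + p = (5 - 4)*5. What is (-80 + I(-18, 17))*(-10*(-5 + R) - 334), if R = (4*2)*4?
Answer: 48320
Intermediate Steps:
p = 0 (p = -5 + (5 - 4)*5 = -5 + 1*5 = -5 + 5 = 0)
R = 32 (R = 8*4 = 32)
I(L, g) = 0 (I(L, g) = (½)*0² = (½)*0 = 0)
(-80 + I(-18, 17))*(-10*(-5 + R) - 334) = (-80 + 0)*(-10*(-5 + 32) - 334) = -80*(-10*27 - 334) = -80*(-270 - 334) = -80*(-604) = 48320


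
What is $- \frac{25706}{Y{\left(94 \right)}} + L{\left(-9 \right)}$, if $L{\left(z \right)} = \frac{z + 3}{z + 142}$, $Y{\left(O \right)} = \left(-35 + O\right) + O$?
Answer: $- \frac{3419816}{20349} \approx -168.06$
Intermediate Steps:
$Y{\left(O \right)} = -35 + 2 O$
$L{\left(z \right)} = \frac{3 + z}{142 + z}$
$- \frac{25706}{Y{\left(94 \right)}} + L{\left(-9 \right)} = - \frac{25706}{-35 + 2 \cdot 94} + \frac{3 - 9}{142 - 9} = - \frac{25706}{-35 + 188} + \frac{1}{133} \left(-6\right) = - \frac{25706}{153} + \frac{1}{133} \left(-6\right) = \left(-25706\right) \frac{1}{153} - \frac{6}{133} = - \frac{25706}{153} - \frac{6}{133} = - \frac{3419816}{20349}$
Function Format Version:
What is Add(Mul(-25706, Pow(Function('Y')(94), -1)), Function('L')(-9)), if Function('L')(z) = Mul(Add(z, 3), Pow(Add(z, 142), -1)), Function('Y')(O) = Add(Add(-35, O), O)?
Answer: Rational(-3419816, 20349) ≈ -168.06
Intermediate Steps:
Function('Y')(O) = Add(-35, Mul(2, O))
Function('L')(z) = Mul(Pow(Add(142, z), -1), Add(3, z)) (Function('L')(z) = Mul(Add(3, z), Pow(Add(142, z), -1)) = Mul(Pow(Add(142, z), -1), Add(3, z)))
Add(Mul(-25706, Pow(Function('Y')(94), -1)), Function('L')(-9)) = Add(Mul(-25706, Pow(Add(-35, Mul(2, 94)), -1)), Mul(Pow(Add(142, -9), -1), Add(3, -9))) = Add(Mul(-25706, Pow(Add(-35, 188), -1)), Mul(Pow(133, -1), -6)) = Add(Mul(-25706, Pow(153, -1)), Mul(Rational(1, 133), -6)) = Add(Mul(-25706, Rational(1, 153)), Rational(-6, 133)) = Add(Rational(-25706, 153), Rational(-6, 133)) = Rational(-3419816, 20349)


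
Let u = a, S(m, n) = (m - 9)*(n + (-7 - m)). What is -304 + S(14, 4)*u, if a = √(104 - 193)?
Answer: -304 - 85*I*√89 ≈ -304.0 - 801.89*I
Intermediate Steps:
S(m, n) = (-9 + m)*(-7 + n - m)
a = I*√89 (a = √(-89) = I*√89 ≈ 9.434*I)
u = I*√89 ≈ 9.434*I
-304 + S(14, 4)*u = -304 + (63 - 1*14² - 9*4 + 2*14 + 14*4)*(I*√89) = -304 + (63 - 1*196 - 36 + 28 + 56)*(I*√89) = -304 + (63 - 196 - 36 + 28 + 56)*(I*√89) = -304 - 85*I*√89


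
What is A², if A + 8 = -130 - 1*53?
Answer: 36481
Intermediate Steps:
A = -191 (A = -8 + (-130 - 1*53) = -8 + (-130 - 53) = -8 - 183 = -191)
A² = (-191)² = 36481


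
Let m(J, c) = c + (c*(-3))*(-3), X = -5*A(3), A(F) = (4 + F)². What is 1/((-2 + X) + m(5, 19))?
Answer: -1/57 ≈ -0.017544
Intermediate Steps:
X = -245 (X = -5*(4 + 3)² = -5*7² = -5*49 = -245)
m(J, c) = 10*c (m(J, c) = c - 3*c*(-3) = c + 9*c = 10*c)
1/((-2 + X) + m(5, 19)) = 1/((-2 - 245) + 10*19) = 1/(-247 + 190) = 1/(-57) = -1/57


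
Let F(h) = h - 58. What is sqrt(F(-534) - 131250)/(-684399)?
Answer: -I*sqrt(131842)/684399 ≈ -0.00053054*I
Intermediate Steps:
F(h) = -58 + h
sqrt(F(-534) - 131250)/(-684399) = sqrt((-58 - 534) - 131250)/(-684399) = sqrt(-592 - 131250)*(-1/684399) = sqrt(-131842)*(-1/684399) = (I*sqrt(131842))*(-1/684399) = -I*sqrt(131842)/684399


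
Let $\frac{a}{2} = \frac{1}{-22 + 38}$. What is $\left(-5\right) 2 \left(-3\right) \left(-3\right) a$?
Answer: $- \frac{45}{4} \approx -11.25$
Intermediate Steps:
$a = \frac{1}{8}$ ($a = \frac{2}{-22 + 38} = \frac{2}{16} = 2 \cdot \frac{1}{16} = \frac{1}{8} \approx 0.125$)
$\left(-5\right) 2 \left(-3\right) \left(-3\right) a = \left(-5\right) 2 \left(-3\right) \left(-3\right) \frac{1}{8} = \left(-10\right) \left(-3\right) \left(-3\right) \frac{1}{8} = 30 \left(-3\right) \frac{1}{8} = \left(-90\right) \frac{1}{8} = - \frac{45}{4}$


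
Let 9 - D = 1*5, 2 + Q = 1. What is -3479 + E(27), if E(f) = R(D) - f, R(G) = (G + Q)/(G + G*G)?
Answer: -70117/20 ≈ -3505.9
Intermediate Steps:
Q = -1 (Q = -2 + 1 = -1)
D = 4 (D = 9 - 5 = 4)
R(G) = (-1 + G)/(G + G²) (R(G) = (G - 1)/(G + G*G) = (-1 + G)/(G + G²))
E(f) = 3/20 - f (E(f) = (-1 + 4)/(4*(1 + 4)) - f = (¼)*3/5 - f = (¼)*(⅕)*3 - f = 3/20 - f)
-3479 + E(27) = -3479 + (3/20 - 1*27) = -3479 + (3/20 - 27) = -3479 - 537/20 = -70117/20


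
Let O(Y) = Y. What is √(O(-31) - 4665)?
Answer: 2*I*√1174 ≈ 68.527*I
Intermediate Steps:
√(O(-31) - 4665) = √(-31 - 4665) = √(-4696) = 2*I*√1174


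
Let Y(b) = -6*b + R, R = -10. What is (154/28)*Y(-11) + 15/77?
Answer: 23731/77 ≈ 308.19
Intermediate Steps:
Y(b) = -10 - 6*b (Y(b) = -6*b - 10 = -10 - 6*b)
(154/28)*Y(-11) + 15/77 = (154/28)*(-10 - 6*(-11)) + 15/77 = (154*(1/28))*(-10 + 66) + 15*(1/77) = (11/2)*56 + 15/77 = 308 + 15/77 = 23731/77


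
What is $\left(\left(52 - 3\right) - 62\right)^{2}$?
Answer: $169$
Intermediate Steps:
$\left(\left(52 - 3\right) - 62\right)^{2} = \left(49 - 62\right)^{2} = \left(-13\right)^{2} = 169$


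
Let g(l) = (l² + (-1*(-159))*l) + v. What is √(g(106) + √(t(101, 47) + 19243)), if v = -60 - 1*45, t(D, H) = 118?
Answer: √(27985 + √19361) ≈ 167.70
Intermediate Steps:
v = -105 (v = -60 - 45 = -105)
g(l) = -105 + l² + 159*l (g(l) = (l² + (-1*(-159))*l) - 105 = (l² + 159*l) - 105 = -105 + l² + 159*l)
√(g(106) + √(t(101, 47) + 19243)) = √((-105 + 106² + 159*106) + √(118 + 19243)) = √((-105 + 11236 + 16854) + √19361) = √(27985 + √19361)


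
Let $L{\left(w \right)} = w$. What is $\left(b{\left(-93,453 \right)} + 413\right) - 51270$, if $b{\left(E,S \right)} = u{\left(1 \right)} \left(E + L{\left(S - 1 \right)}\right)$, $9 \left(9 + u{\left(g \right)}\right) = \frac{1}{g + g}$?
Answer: $- \frac{973225}{18} \approx -54068.0$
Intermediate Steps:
$u{\left(g \right)} = -9 + \frac{1}{18 g}$ ($u{\left(g \right)} = -9 + \frac{1}{9 \left(g + g\right)} = -9 + \frac{1}{9 \cdot 2 g} = -9 + \frac{\frac{1}{2} \frac{1}{g}}{9} = -9 + \frac{1}{18 g}$)
$b{\left(E,S \right)} = \frac{161}{18} - \frac{161 E}{18} - \frac{161 S}{18}$ ($b{\left(E,S \right)} = \left(-9 + \frac{1}{18 \cdot 1}\right) \left(E + \left(S - 1\right)\right) = \left(-9 + \frac{1}{18} \cdot 1\right) \left(E + \left(S - 1\right)\right) = \left(-9 + \frac{1}{18}\right) \left(E + \left(-1 + S\right)\right) = - \frac{161 \left(-1 + E + S\right)}{18} = \frac{161}{18} - \frac{161 E}{18} - \frac{161 S}{18}$)
$\left(b{\left(-93,453 \right)} + 413\right) - 51270 = \left(\left(\frac{161}{18} - - \frac{4991}{6} - \frac{24311}{6}\right) + 413\right) - 51270 = \left(\left(\frac{161}{18} + \frac{4991}{6} - \frac{24311}{6}\right) + 413\right) - 51270 = \left(- \frac{57799}{18} + 413\right) - 51270 = - \frac{50365}{18} - 51270 = - \frac{973225}{18}$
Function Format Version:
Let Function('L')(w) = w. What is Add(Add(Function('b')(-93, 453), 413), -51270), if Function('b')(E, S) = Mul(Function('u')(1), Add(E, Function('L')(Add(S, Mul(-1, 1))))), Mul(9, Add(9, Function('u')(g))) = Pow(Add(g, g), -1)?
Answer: Rational(-973225, 18) ≈ -54068.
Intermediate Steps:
Function('u')(g) = Add(-9, Mul(Rational(1, 18), Pow(g, -1))) (Function('u')(g) = Add(-9, Mul(Rational(1, 9), Pow(Add(g, g), -1))) = Add(-9, Mul(Rational(1, 9), Pow(Mul(2, g), -1))) = Add(-9, Mul(Rational(1, 9), Mul(Rational(1, 2), Pow(g, -1)))) = Add(-9, Mul(Rational(1, 18), Pow(g, -1))))
Function('b')(E, S) = Add(Rational(161, 18), Mul(Rational(-161, 18), E), Mul(Rational(-161, 18), S)) (Function('b')(E, S) = Mul(Add(-9, Mul(Rational(1, 18), Pow(1, -1))), Add(E, Add(S, Mul(-1, 1)))) = Mul(Add(-9, Mul(Rational(1, 18), 1)), Add(E, Add(S, -1))) = Mul(Add(-9, Rational(1, 18)), Add(E, Add(-1, S))) = Mul(Rational(-161, 18), Add(-1, E, S)) = Add(Rational(161, 18), Mul(Rational(-161, 18), E), Mul(Rational(-161, 18), S)))
Add(Add(Function('b')(-93, 453), 413), -51270) = Add(Add(Add(Rational(161, 18), Mul(Rational(-161, 18), -93), Mul(Rational(-161, 18), 453)), 413), -51270) = Add(Add(Add(Rational(161, 18), Rational(4991, 6), Rational(-24311, 6)), 413), -51270) = Add(Add(Rational(-57799, 18), 413), -51270) = Add(Rational(-50365, 18), -51270) = Rational(-973225, 18)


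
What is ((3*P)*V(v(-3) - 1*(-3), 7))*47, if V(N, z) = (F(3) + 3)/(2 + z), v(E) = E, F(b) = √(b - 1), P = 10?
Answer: 470 + 470*√2/3 ≈ 691.56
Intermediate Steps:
F(b) = √(-1 + b)
V(N, z) = (3 + √2)/(2 + z) (V(N, z) = (√(-1 + 3) + 3)/(2 + z) = (√2 + 3)/(2 + z) = (3 + √2)/(2 + z))
((3*P)*V(v(-3) - 1*(-3), 7))*47 = ((3*10)*((3 + √2)/(2 + 7)))*47 = (30*((3 + √2)/9))*47 = (30*(⅓ + √2/9))*47 = (10 + 10*√2/3)*47 = 470 + 470*√2/3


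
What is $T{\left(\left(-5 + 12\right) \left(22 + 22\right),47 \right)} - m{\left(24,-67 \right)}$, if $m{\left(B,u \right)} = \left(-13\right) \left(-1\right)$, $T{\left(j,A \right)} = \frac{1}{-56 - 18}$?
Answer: $- \frac{963}{74} \approx -13.014$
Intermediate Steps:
$T{\left(j,A \right)} = - \frac{1}{74}$ ($T{\left(j,A \right)} = \frac{1}{-74} = - \frac{1}{74}$)
$m{\left(B,u \right)} = 13$
$T{\left(\left(-5 + 12\right) \left(22 + 22\right),47 \right)} - m{\left(24,-67 \right)} = - \frac{1}{74} - 13 = - \frac{963}{74}$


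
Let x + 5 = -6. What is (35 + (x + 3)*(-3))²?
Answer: 3481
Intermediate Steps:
x = -11 (x = -5 - 6 = -11)
(35 + (x + 3)*(-3))² = (35 + (-11 + 3)*(-3))² = (35 - 8*(-3))² = (35 + 24)² = 59² = 3481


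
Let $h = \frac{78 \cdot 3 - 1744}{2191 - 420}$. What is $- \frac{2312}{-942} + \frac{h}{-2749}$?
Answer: $\frac{5628672934}{2293053609} \approx 2.4547$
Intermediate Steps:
$h = - \frac{1510}{1771}$ ($h = \frac{234 - 1744}{1771} = \left(-1510\right) \frac{1}{1771} = - \frac{1510}{1771} \approx -0.85263$)
$- \frac{2312}{-942} + \frac{h}{-2749} = - \frac{2312}{-942} - \frac{1510}{1771 \left(-2749\right)} = \left(-2312\right) \left(- \frac{1}{942}\right) - - \frac{1510}{4868479} = \frac{1156}{471} + \frac{1510}{4868479} = \frac{5628672934}{2293053609}$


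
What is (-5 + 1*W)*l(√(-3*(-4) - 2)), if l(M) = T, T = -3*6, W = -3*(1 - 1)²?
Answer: 90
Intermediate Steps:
W = 0 (W = -3*0² = -3*0 = 0)
T = -18
l(M) = -18
(-5 + 1*W)*l(√(-3*(-4) - 2)) = (-5 + 1*0)*(-18) = (-5 + 0)*(-18) = -5*(-18) = 90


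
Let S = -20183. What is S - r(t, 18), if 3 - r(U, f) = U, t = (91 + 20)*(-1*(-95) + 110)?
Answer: 2569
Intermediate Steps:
t = 22755 (t = 111*(95 + 110) = 111*205 = 22755)
r(U, f) = 3 - U
S - r(t, 18) = -20183 - (3 - 1*22755) = -20183 - (3 - 22755) = -20183 - 1*(-22752) = -20183 + 22752 = 2569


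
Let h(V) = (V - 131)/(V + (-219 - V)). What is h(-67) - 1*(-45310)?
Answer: 3307696/73 ≈ 45311.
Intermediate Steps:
h(V) = 131/219 - V/219 (h(V) = (-131 + V)/(-219) = (-131 + V)*(-1/219) = 131/219 - V/219)
h(-67) - 1*(-45310) = (131/219 - 1/219*(-67)) - 1*(-45310) = (131/219 + 67/219) + 45310 = 66/73 + 45310 = 3307696/73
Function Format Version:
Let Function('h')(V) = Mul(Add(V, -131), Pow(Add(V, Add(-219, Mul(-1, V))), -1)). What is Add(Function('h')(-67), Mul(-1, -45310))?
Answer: Rational(3307696, 73) ≈ 45311.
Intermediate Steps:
Function('h')(V) = Add(Rational(131, 219), Mul(Rational(-1, 219), V)) (Function('h')(V) = Mul(Add(-131, V), Pow(-219, -1)) = Mul(Add(-131, V), Rational(-1, 219)) = Add(Rational(131, 219), Mul(Rational(-1, 219), V)))
Add(Function('h')(-67), Mul(-1, -45310)) = Add(Add(Rational(131, 219), Mul(Rational(-1, 219), -67)), Mul(-1, -45310)) = Add(Add(Rational(131, 219), Rational(67, 219)), 45310) = Add(Rational(66, 73), 45310) = Rational(3307696, 73)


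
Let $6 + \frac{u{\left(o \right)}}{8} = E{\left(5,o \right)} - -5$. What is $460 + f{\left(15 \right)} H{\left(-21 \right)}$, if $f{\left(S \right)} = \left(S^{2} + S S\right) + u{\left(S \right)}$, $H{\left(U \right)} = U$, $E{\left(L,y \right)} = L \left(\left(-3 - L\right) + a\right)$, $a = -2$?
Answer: $-422$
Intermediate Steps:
$E{\left(L,y \right)} = L \left(-5 - L\right)$ ($E{\left(L,y \right)} = L \left(\left(-3 - L\right) - 2\right) = L \left(-5 - L\right)$)
$u{\left(o \right)} = -408$ ($u{\left(o \right)} = -48 + 8 \left(\left(-1\right) 5 \left(5 + 5\right) - -5\right) = -48 + 8 \left(\left(-1\right) 5 \cdot 10 + 5\right) = -48 + 8 \left(-50 + 5\right) = -48 + 8 \left(-45\right) = -48 - 360 = -408$)
$f{\left(S \right)} = -408 + 2 S^{2}$ ($f{\left(S \right)} = \left(S^{2} + S S\right) - 408 = \left(S^{2} + S^{2}\right) - 408 = 2 S^{2} - 408 = -408 + 2 S^{2}$)
$460 + f{\left(15 \right)} H{\left(-21 \right)} = 460 + \left(-408 + 2 \cdot 15^{2}\right) \left(-21\right) = 460 + \left(-408 + 2 \cdot 225\right) \left(-21\right) = 460 + \left(-408 + 450\right) \left(-21\right) = 460 + 42 \left(-21\right) = 460 - 882 = -422$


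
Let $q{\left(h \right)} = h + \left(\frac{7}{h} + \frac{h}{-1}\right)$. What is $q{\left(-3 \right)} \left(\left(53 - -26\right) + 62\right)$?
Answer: $-329$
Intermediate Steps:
$q{\left(h \right)} = \frac{7}{h}$ ($q{\left(h \right)} = h + \left(\frac{7}{h} + h \left(-1\right)\right) = h - \left(h - \frac{7}{h}\right) = \frac{7}{h}$)
$q{\left(-3 \right)} \left(\left(53 - -26\right) + 62\right) = \frac{7}{-3} \left(\left(53 - -26\right) + 62\right) = 7 \left(- \frac{1}{3}\right) \left(\left(53 + 26\right) + 62\right) = - \frac{7 \left(79 + 62\right)}{3} = \left(- \frac{7}{3}\right) 141 = -329$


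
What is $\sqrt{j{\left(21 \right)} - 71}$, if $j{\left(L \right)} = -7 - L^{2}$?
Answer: $i \sqrt{519} \approx 22.782 i$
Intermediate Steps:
$\sqrt{j{\left(21 \right)} - 71} = \sqrt{\left(-7 - 21^{2}\right) - 71} = \sqrt{\left(-7 - 441\right) - 71} = \sqrt{-448 - 71} = \sqrt{-519} = i \sqrt{519}$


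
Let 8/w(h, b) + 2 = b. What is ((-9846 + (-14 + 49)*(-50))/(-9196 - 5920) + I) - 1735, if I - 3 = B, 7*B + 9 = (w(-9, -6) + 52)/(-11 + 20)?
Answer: -137426699/79359 ≈ -1731.7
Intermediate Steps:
w(h, b) = 8/(-2 + b)
B = -10/21 (B = -9/7 + ((8/(-2 - 6) + 52)/(-11 + 20))/7 = -9/7 + ((8/(-8) + 52)/9)/7 = -9/7 + ((8*(-1/8) + 52)/9)/7 = -9/7 + ((-1 + 52)/9)/7 = -9/7 + ((1/9)*51)/7 = -9/7 + (1/7)*(17/3) = -9/7 + 17/21 = -10/21 ≈ -0.47619)
I = 53/21 (I = 3 - 10/21 = 53/21 ≈ 2.5238)
((-9846 + (-14 + 49)*(-50))/(-9196 - 5920) + I) - 1735 = ((-9846 + (-14 + 49)*(-50))/(-9196 - 5920) + 53/21) - 1735 = ((-9846 + 35*(-50))/(-15116) + 53/21) - 1735 = ((-9846 - 1750)*(-1/15116) + 53/21) - 1735 = (-11596*(-1/15116) + 53/21) - 1735 = (2899/3779 + 53/21) - 1735 = 261166/79359 - 1735 = -137426699/79359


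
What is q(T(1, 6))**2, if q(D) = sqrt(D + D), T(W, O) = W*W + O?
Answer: 14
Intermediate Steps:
T(W, O) = O + W**2 (T(W, O) = W**2 + O = O + W**2)
q(D) = sqrt(2)*sqrt(D) (q(D) = sqrt(2*D) = sqrt(2)*sqrt(D))
q(T(1, 6))**2 = (sqrt(2)*sqrt(6 + 1**2))**2 = (sqrt(2)*sqrt(6 + 1))**2 = (sqrt(2)*sqrt(7))**2 = (sqrt(14))**2 = 14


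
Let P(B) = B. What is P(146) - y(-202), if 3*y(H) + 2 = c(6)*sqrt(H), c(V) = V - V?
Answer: 440/3 ≈ 146.67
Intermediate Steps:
c(V) = 0
y(H) = -2/3 (y(H) = -2/3 + (0*sqrt(H))/3 = -2/3 + (1/3)*0 = -2/3 + 0 = -2/3)
P(146) - y(-202) = 146 - 1*(-2/3) = 146 + 2/3 = 440/3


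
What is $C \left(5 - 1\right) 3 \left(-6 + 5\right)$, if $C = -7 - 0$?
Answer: $84$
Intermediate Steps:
$C = -7$ ($C = -7 + 0 = -7$)
$C \left(5 - 1\right) 3 \left(-6 + 5\right) = - 7 \left(5 - 1\right) 3 \left(-6 + 5\right) = - 7 \cdot 4 \cdot 3 \left(-1\right) = \left(-7\right) 12 \left(-1\right) = \left(-84\right) \left(-1\right) = 84$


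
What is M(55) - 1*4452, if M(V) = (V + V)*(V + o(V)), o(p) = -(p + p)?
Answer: -10502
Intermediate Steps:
o(p) = -2*p
M(V) = -2*V² (M(V) = (V + V)*(V - 2*V) = (2*V)*(-V) = -2*V²)
M(55) - 1*4452 = -2*55² - 1*4452 = -2*3025 - 4452 = -6050 - 4452 = -10502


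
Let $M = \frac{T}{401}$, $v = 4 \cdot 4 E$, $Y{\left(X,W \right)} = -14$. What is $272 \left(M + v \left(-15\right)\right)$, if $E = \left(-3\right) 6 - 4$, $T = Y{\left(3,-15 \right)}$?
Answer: $\frac{575896352}{401} \approx 1.4362 \cdot 10^{6}$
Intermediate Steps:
$T = -14$
$E = -22$ ($E = -18 - 4 = -22$)
$v = -352$ ($v = 4 \cdot 4 \left(-22\right) = 16 \left(-22\right) = -352$)
$M = - \frac{14}{401} \approx -0.034913$
$272 \left(M + v \left(-15\right)\right) = 272 \left(- \frac{14}{401} - -5280\right) = 272 \left(- \frac{14}{401} + 5280\right) = 272 \cdot \frac{2117266}{401} = \frac{575896352}{401}$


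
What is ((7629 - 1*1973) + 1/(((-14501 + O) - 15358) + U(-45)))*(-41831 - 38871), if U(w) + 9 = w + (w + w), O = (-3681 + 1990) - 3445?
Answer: -16039214460466/35139 ≈ -4.5645e+8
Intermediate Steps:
O = -5136 (O = -1691 - 3445 = -5136)
U(w) = -9 + 3*w (U(w) = -9 + (w + (w + w)) = -9 + (w + 2*w) = -9 + 3*w)
((7629 - 1*1973) + 1/(((-14501 + O) - 15358) + U(-45)))*(-41831 - 38871) = ((7629 - 1*1973) + 1/(((-14501 - 5136) - 15358) + (-9 + 3*(-45))))*(-41831 - 38871) = ((7629 - 1973) + 1/((-19637 - 15358) + (-9 - 135)))*(-80702) = (5656 + 1/(-34995 - 144))*(-80702) = (5656 + 1/(-35139))*(-80702) = (5656 - 1/35139)*(-80702) = (198746183/35139)*(-80702) = -16039214460466/35139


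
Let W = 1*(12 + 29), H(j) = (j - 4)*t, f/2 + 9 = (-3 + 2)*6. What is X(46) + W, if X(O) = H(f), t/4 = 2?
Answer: -231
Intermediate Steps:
t = 8 (t = 4*2 = 8)
f = -30 (f = -18 + 2*((-3 + 2)*6) = -18 + 2*(-1*6) = -18 + 2*(-6) = -18 - 12 = -30)
H(j) = -32 + 8*j (H(j) = (j - 4)*8 = (-4 + j)*8 = -32 + 8*j)
X(O) = -272 (X(O) = -32 + 8*(-30) = -32 - 240 = -272)
W = 41 (W = 1*41 = 41)
X(46) + W = -272 + 41 = -231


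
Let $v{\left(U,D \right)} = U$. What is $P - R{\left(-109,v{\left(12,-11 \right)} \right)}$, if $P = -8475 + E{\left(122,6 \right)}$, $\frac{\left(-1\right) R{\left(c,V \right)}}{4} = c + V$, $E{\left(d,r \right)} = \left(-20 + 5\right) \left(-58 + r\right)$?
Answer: $-8083$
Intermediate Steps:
$E{\left(d,r \right)} = 870 - 15 r$ ($E{\left(d,r \right)} = - 15 \left(-58 + r\right) = 870 - 15 r$)
$R{\left(c,V \right)} = - 4 V - 4 c$ ($R{\left(c,V \right)} = - 4 \left(c + V\right) = - 4 \left(V + c\right) = - 4 V - 4 c$)
$P = -7695$ ($P = -8475 + \left(870 - 90\right) = -8475 + 780 = -7695$)
$P - R{\left(-109,v{\left(12,-11 \right)} \right)} = -7695 - \left(\left(-4\right) 12 - -436\right) = -7695 - \left(-48 + 436\right) = -7695 - 388 = -8083$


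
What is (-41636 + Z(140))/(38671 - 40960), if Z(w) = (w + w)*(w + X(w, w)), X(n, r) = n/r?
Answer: 308/327 ≈ 0.94190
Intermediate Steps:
Z(w) = 2*w*(1 + w) (Z(w) = (w + w)*(w + w/w) = (2*w)*(w + 1) = (2*w)*(1 + w) = 2*w*(1 + w))
(-41636 + Z(140))/(38671 - 40960) = (-41636 + 2*140*(1 + 140))/(38671 - 40960) = (-41636 + 2*140*141)/(-2289) = (-41636 + 39480)*(-1/2289) = -2156*(-1/2289) = 308/327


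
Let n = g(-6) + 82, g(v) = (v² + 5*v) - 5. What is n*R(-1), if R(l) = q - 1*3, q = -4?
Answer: -581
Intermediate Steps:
g(v) = -5 + v² + 5*v
R(l) = -7 (R(l) = -4 - 1*3 = -4 - 3 = -7)
n = 83 (n = (-5 + (-6)² + 5*(-6)) + 82 = (-5 + 36 - 30) + 82 = 1 + 82 = 83)
n*R(-1) = 83*(-7) = -581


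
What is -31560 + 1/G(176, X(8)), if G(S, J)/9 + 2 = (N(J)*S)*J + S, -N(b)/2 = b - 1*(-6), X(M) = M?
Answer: -11148570001/353250 ≈ -31560.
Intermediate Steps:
N(b) = -12 - 2*b (N(b) = -2*(b - 1*(-6)) = -2*(b + 6) = -2*(6 + b) = -12 - 2*b)
G(S, J) = -18 + 9*S + 9*J*S*(-12 - 2*J) (G(S, J) = -18 + 9*(((-12 - 2*J)*S)*J + S) = -18 + 9*((S*(-12 - 2*J))*J + S) = -18 + 9*(J*S*(-12 - 2*J) + S) = -18 + 9*(S + J*S*(-12 - 2*J)) = -18 + (9*S + 9*J*S*(-12 - 2*J)) = -18 + 9*S + 9*J*S*(-12 - 2*J))
-31560 + 1/G(176, X(8)) = -31560 + 1/(-18 + 9*176 - 18*8*176*(6 + 8)) = -31560 + 1/(-18 + 1584 - 18*8*176*14) = -31560 + 1/(-18 + 1584 - 354816) = -31560 + 1/(-353250) = -31560 - 1/353250 = -11148570001/353250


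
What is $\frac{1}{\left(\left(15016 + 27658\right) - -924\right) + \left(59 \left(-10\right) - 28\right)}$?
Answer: $\frac{1}{42980} \approx 2.3267 \cdot 10^{-5}$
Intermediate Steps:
$\frac{1}{\left(\left(15016 + 27658\right) - -924\right) + \left(59 \left(-10\right) - 28\right)} = \frac{1}{\left(42674 + 924\right) - 618} = \frac{1}{43598 - 618} = \frac{1}{42980}$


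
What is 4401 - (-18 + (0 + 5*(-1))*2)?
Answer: 4429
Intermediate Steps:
4401 - (-18 + (0 + 5*(-1))*2) = 4401 - (-18 + (0 - 5)*2) = 4401 - (-18 - 5*2) = 4401 - (-18 - 10) = 4401 - 1*(-28) = 4401 + 28 = 4429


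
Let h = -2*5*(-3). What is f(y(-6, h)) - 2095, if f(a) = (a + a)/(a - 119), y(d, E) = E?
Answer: -186515/89 ≈ -2095.7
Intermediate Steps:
h = 30 (h = -10*(-3) = 30)
f(a) = 2*a/(-119 + a) (f(a) = (2*a)/(-119 + a) = 2*a/(-119 + a))
f(y(-6, h)) - 2095 = 2*30/(-119 + 30) - 2095 = 2*30/(-89) - 2095 = 2*30*(-1/89) - 2095 = -60/89 - 2095 = -186515/89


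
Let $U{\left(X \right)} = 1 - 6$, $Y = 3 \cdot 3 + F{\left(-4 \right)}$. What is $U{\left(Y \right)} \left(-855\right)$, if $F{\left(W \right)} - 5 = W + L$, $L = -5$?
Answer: $4275$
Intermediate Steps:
$F{\left(W \right)} = W$ ($F{\left(W \right)} = 5 + \left(W - 5\right) = 5 + \left(-5 + W\right) = W$)
$Y = 5$ ($Y = 3 \cdot 3 - 4 = 9 - 4 = 5$)
$U{\left(X \right)} = -5$ ($U{\left(X \right)} = 1 - 6 = -5$)
$U{\left(Y \right)} \left(-855\right) = \left(-5\right) \left(-855\right) = 4275$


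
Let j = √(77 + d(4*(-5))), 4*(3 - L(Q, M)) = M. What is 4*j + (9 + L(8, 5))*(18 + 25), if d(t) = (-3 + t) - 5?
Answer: 1961/4 ≈ 490.25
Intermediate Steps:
L(Q, M) = 3 - M/4
d(t) = -8 + t
j = 7 (j = √(77 + (-8 + 4*(-5))) = √(77 + (-8 - 20)) = √(77 - 28) = √49 = 7)
4*j + (9 + L(8, 5))*(18 + 25) = 4*7 + (9 + (3 - ¼*5))*(18 + 25) = 28 + (9 + (3 - 5/4))*43 = 28 + (9 + 7/4)*43 = 28 + (43/4)*43 = 28 + 1849/4 = 1961/4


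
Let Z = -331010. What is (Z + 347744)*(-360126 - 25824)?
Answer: -6458487300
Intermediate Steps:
(Z + 347744)*(-360126 - 25824) = (-331010 + 347744)*(-360126 - 25824) = 16734*(-385950) = -6458487300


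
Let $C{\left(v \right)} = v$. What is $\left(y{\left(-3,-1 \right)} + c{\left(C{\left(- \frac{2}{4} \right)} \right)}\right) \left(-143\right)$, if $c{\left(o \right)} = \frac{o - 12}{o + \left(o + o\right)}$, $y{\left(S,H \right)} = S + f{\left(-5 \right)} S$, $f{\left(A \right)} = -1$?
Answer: $- \frac{3575}{3} \approx -1191.7$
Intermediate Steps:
$y{\left(S,H \right)} = 0$ ($y{\left(S,H \right)} = S - S = 0$)
$c{\left(o \right)} = \frac{-12 + o}{3 o}$ ($c{\left(o \right)} = \frac{-12 + o}{o + 2 o} = \frac{-12 + o}{3 o}$)
$\left(y{\left(-3,-1 \right)} + c{\left(C{\left(- \frac{2}{4} \right)} \right)}\right) \left(-143\right) = \left(0 + \frac{-12 - \frac{2}{4}}{3 \left(- \frac{2}{4}\right)}\right) \left(-143\right) = \left(0 + \frac{-12 - \frac{1}{2}}{3 \left(\left(-2\right) \frac{1}{4}\right)}\right) \left(-143\right) = \left(0 + \frac{-12 - \frac{1}{2}}{3 \left(- \frac{1}{2}\right)}\right) \left(-143\right) = \left(0 + \frac{1}{3} \left(-2\right) \left(- \frac{25}{2}\right)\right) \left(-143\right) = \left(0 + \frac{25}{3}\right) \left(-143\right) = \frac{25}{3} \left(-143\right) = - \frac{3575}{3}$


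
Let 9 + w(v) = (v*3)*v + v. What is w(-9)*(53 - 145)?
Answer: -20700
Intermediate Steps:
w(v) = -9 + v + 3*v² (w(v) = -9 + ((v*3)*v + v) = -9 + ((3*v)*v + v) = -9 + (3*v² + v) = -9 + (v + 3*v²) = -9 + v + 3*v²)
w(-9)*(53 - 145) = (-9 - 9 + 3*(-9)²)*(53 - 145) = (-9 - 9 + 3*81)*(-92) = (-9 - 9 + 243)*(-92) = 225*(-92) = -20700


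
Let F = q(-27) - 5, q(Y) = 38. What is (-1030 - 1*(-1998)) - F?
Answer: 935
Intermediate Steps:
F = 33 (F = 38 - 5 = 33)
(-1030 - 1*(-1998)) - F = (-1030 - 1*(-1998)) - 1*33 = (-1030 + 1998) - 33 = 968 - 33 = 935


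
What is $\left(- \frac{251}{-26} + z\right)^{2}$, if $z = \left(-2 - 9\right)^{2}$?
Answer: $\frac{11539609}{676} \approx 17070.0$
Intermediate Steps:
$z = 121$ ($z = \left(-11\right)^{2} = 121$)
$\left(- \frac{251}{-26} + z\right)^{2} = \left(- \frac{251}{-26} + 121\right)^{2} = \left(\left(-251\right) \left(- \frac{1}{26}\right) + 121\right)^{2} = \left(\frac{251}{26} + 121\right)^{2} = \left(\frac{3397}{26}\right)^{2} = \frac{11539609}{676}$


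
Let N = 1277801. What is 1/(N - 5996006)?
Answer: -1/4718205 ≈ -2.1195e-7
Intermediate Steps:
1/(N - 5996006) = 1/(1277801 - 5996006) = 1/(-4718205) = -1/4718205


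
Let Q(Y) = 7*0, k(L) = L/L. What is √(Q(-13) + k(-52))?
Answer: 1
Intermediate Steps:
k(L) = 1
Q(Y) = 0
√(Q(-13) + k(-52)) = √(0 + 1) = √1 = 1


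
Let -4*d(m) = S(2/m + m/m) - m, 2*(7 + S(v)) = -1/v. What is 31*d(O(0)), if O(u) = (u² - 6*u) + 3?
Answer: 3193/40 ≈ 79.825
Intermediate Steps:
S(v) = -7 - 1/(2*v) (S(v) = -7 + (-1/v)/2 = -7 - 1/(2*v))
O(u) = 3 + u² - 6*u
d(m) = 7/4 + m/4 + 1/(8*(1 + 2/m)) (d(m) = -((-7 - 1/(2*(2/m + m/m))) - m)/4 = -((-7 - 1/(2*(2/m + 1))) - m)/4 = -((-7 - 1/(2*(1 + 2/m))) - m)/4 = -(-7 - m - 1/(2*(1 + 2/m)))/4 = 7/4 + m/4 + 1/(8*(1 + 2/m)))
31*d(O(0)) = 31*((28 + 2*(3 + 0² - 6*0)² + 19*(3 + 0² - 6*0))/(8*(2 + (3 + 0² - 6*0)))) = 31*((28 + 2*(3 + 0 + 0)² + 19*(3 + 0 + 0))/(8*(2 + (3 + 0 + 0)))) = 31*((28 + 2*3² + 19*3)/(8*(2 + 3))) = 31*((⅛)*(28 + 2*9 + 57)/5) = 31*((⅛)*(⅕)*(28 + 18 + 57)) = 31*((⅛)*(⅕)*103) = 31*(103/40) = 3193/40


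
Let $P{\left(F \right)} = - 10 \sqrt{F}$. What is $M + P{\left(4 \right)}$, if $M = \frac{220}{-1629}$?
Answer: $- \frac{32800}{1629} \approx -20.135$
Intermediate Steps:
$M = - \frac{220}{1629}$ ($M = 220 \left(- \frac{1}{1629}\right) = - \frac{220}{1629} \approx -0.13505$)
$M + P{\left(4 \right)} = - \frac{220}{1629} - 10 \sqrt{4} = - \frac{220}{1629} - 20 = - \frac{32800}{1629}$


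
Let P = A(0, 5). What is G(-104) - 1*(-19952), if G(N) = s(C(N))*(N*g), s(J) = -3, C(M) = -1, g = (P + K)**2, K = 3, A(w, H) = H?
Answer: 39920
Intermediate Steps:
P = 5
g = 64 (g = (5 + 3)**2 = 8**2 = 64)
G(N) = -192*N (G(N) = -3*N*64 = -192*N)
G(-104) - 1*(-19952) = -192*(-104) - 1*(-19952) = 19968 + 19952 = 39920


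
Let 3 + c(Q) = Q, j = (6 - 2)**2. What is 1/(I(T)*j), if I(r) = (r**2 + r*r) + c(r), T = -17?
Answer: 1/8928 ≈ 0.00011201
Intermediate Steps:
j = 16 (j = 4**2 = 16)
c(Q) = -3 + Q
I(r) = -3 + r + 2*r**2 (I(r) = (r**2 + r*r) + (-3 + r) = (r**2 + r**2) + (-3 + r) = 2*r**2 + (-3 + r) = -3 + r + 2*r**2)
1/(I(T)*j) = 1/((-3 - 17 + 2*(-17)**2)*16) = 1/((-3 - 17 + 2*289)*16) = 1/((-3 - 17 + 578)*16) = 1/(558*16) = 1/8928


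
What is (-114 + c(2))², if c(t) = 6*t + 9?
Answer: 8649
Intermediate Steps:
c(t) = 9 + 6*t
(-114 + c(2))² = (-114 + (9 + 6*2))² = (-114 + (9 + 12))² = (-114 + 21)² = (-93)² = 8649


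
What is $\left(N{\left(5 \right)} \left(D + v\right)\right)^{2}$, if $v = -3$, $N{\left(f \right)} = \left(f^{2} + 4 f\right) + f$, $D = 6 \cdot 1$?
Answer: $22500$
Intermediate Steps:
$D = 6$
$N{\left(f \right)} = f^{2} + 5 f$
$\left(N{\left(5 \right)} \left(D + v\right)\right)^{2} = \left(5 \left(5 + 5\right) \left(6 - 3\right)\right)^{2} = \left(5 \cdot 10 \cdot 3\right)^{2} = \left(50 \cdot 3\right)^{2} = 150^{2} = 22500$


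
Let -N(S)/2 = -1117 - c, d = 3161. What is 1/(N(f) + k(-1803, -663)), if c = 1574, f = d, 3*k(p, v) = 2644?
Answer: 3/18790 ≈ 0.00015966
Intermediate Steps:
k(p, v) = 2644/3 (k(p, v) = (1/3)*2644 = 2644/3)
f = 3161
N(S) = 5382 (N(S) = -2*(-1117 - 1*1574) = -2*(-1117 - 1574) = -2*(-2691) = 5382)
1/(N(f) + k(-1803, -663)) = 1/(5382 + 2644/3) = 1/(18790/3) = 3/18790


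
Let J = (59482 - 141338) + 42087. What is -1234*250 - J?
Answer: -268731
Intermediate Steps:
J = -39769 (J = -81856 + 42087 = -39769)
-1234*250 - J = -1234*250 - 1*(-39769) = -308500 + 39769 = -268731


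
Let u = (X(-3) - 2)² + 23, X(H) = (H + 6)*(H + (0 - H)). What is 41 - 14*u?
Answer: -337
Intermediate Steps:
X(H) = 0 (X(H) = (6 + H)*(H - H) = (6 + H)*0 = 0)
u = 27 (u = (0 - 2)² + 23 = (-2)² + 23 = 4 + 23 = 27)
41 - 14*u = 41 - 14*27 = 41 - 378 = -337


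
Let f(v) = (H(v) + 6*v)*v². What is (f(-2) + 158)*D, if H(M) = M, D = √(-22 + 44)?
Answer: 102*√22 ≈ 478.42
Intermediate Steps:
D = √22 ≈ 4.6904
f(v) = 7*v³ (f(v) = (v + 6*v)*v² = (7*v)*v² = 7*v³)
(f(-2) + 158)*D = (7*(-2)³ + 158)*√22 = (7*(-8) + 158)*√22 = (-56 + 158)*√22 = 102*√22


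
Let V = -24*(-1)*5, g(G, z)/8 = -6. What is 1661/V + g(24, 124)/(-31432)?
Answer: 6526789/471480 ≈ 13.843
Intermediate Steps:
g(G, z) = -48 (g(G, z) = 8*(-6) = -48)
V = 120 (V = 24*5 = 120)
1661/V + g(24, 124)/(-31432) = 1661/120 - 48/(-31432) = 1661*(1/120) - 48*(-1/31432) = 1661/120 + 6/3929 = 6526789/471480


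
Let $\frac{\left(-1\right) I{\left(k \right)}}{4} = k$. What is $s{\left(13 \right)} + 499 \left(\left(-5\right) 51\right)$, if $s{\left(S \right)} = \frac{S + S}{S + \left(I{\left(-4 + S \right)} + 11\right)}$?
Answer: $- \frac{763483}{6} \approx -1.2725 \cdot 10^{5}$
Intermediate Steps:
$I{\left(k \right)} = - 4 k$
$s{\left(S \right)} = \frac{2 S}{27 - 3 S}$ ($s{\left(S \right)} = \frac{S + S}{S - \left(-11 + 4 \left(-4 + S\right)\right)} = \frac{2 S}{S + \left(\left(16 - 4 S\right) + 11\right)} = \frac{2 S}{S - \left(-27 + 4 S\right)} = \frac{2 S}{27 - 3 S}$)
$s{\left(13 \right)} + 499 \left(\left(-5\right) 51\right) = \frac{2}{3} \cdot 13 \frac{1}{9 - 13} + 499 \left(\left(-5\right) 51\right) = \frac{2}{3} \cdot 13 \frac{1}{9 - 13} + 499 \left(-255\right) = \frac{2}{3} \cdot 13 \frac{1}{-4} - 127245 = \frac{2}{3} \cdot 13 \left(- \frac{1}{4}\right) - 127245 = - \frac{13}{6} - 127245 = - \frac{763483}{6}$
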